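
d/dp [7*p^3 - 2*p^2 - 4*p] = 21*p^2 - 4*p - 4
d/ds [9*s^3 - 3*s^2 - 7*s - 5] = 27*s^2 - 6*s - 7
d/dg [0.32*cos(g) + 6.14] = -0.32*sin(g)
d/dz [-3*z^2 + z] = 1 - 6*z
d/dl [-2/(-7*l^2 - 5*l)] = 2*(-14*l - 5)/(l^2*(7*l + 5)^2)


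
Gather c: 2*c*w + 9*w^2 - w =2*c*w + 9*w^2 - w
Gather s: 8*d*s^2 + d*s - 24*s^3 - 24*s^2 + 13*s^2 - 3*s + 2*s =-24*s^3 + s^2*(8*d - 11) + s*(d - 1)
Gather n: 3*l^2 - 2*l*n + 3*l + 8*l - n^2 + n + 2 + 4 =3*l^2 + 11*l - n^2 + n*(1 - 2*l) + 6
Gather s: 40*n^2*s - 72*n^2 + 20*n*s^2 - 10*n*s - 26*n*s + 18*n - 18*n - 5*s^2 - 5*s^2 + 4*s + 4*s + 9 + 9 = -72*n^2 + s^2*(20*n - 10) + s*(40*n^2 - 36*n + 8) + 18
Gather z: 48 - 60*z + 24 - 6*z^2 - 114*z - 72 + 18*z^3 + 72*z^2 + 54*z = 18*z^3 + 66*z^2 - 120*z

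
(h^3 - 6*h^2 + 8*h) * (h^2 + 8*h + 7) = h^5 + 2*h^4 - 33*h^3 + 22*h^2 + 56*h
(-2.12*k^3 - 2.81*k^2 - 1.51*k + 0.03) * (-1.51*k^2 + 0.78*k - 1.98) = 3.2012*k^5 + 2.5895*k^4 + 4.2859*k^3 + 4.3407*k^2 + 3.0132*k - 0.0594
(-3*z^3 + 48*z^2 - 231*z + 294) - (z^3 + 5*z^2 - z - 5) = -4*z^3 + 43*z^2 - 230*z + 299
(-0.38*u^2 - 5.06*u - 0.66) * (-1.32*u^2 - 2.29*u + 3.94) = 0.5016*u^4 + 7.5494*u^3 + 10.9614*u^2 - 18.425*u - 2.6004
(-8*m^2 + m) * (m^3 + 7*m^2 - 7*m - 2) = -8*m^5 - 55*m^4 + 63*m^3 + 9*m^2 - 2*m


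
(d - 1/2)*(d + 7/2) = d^2 + 3*d - 7/4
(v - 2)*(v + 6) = v^2 + 4*v - 12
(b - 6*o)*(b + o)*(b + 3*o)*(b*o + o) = b^4*o - 2*b^3*o^2 + b^3*o - 21*b^2*o^3 - 2*b^2*o^2 - 18*b*o^4 - 21*b*o^3 - 18*o^4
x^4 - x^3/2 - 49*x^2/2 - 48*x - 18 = (x - 6)*(x + 1/2)*(x + 2)*(x + 3)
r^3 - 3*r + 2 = (r - 1)^2*(r + 2)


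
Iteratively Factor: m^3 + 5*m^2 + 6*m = (m)*(m^2 + 5*m + 6) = m*(m + 2)*(m + 3)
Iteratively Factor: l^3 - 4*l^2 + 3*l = (l)*(l^2 - 4*l + 3) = l*(l - 1)*(l - 3)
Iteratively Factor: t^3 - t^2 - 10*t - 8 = (t + 1)*(t^2 - 2*t - 8) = (t - 4)*(t + 1)*(t + 2)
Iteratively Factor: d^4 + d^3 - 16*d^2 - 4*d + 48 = (d + 4)*(d^3 - 3*d^2 - 4*d + 12) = (d + 2)*(d + 4)*(d^2 - 5*d + 6) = (d - 2)*(d + 2)*(d + 4)*(d - 3)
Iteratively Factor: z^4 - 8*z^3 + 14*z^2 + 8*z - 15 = (z + 1)*(z^3 - 9*z^2 + 23*z - 15) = (z - 3)*(z + 1)*(z^2 - 6*z + 5) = (z - 3)*(z - 1)*(z + 1)*(z - 5)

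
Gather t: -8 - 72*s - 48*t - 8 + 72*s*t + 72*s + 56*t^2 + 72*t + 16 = 56*t^2 + t*(72*s + 24)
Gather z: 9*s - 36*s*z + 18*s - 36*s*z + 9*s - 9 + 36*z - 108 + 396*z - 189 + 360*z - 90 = 36*s + z*(792 - 72*s) - 396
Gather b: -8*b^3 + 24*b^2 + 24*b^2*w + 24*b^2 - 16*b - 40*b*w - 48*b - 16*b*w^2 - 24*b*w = -8*b^3 + b^2*(24*w + 48) + b*(-16*w^2 - 64*w - 64)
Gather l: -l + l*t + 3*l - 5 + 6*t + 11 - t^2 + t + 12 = l*(t + 2) - t^2 + 7*t + 18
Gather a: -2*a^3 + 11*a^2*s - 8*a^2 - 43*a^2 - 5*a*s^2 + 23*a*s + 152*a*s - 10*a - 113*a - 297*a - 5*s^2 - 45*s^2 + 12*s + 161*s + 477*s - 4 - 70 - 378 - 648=-2*a^3 + a^2*(11*s - 51) + a*(-5*s^2 + 175*s - 420) - 50*s^2 + 650*s - 1100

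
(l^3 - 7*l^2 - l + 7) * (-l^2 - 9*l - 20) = -l^5 - 2*l^4 + 44*l^3 + 142*l^2 - 43*l - 140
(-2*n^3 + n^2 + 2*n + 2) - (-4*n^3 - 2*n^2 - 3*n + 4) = 2*n^3 + 3*n^2 + 5*n - 2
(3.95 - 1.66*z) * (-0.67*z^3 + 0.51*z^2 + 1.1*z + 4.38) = 1.1122*z^4 - 3.4931*z^3 + 0.1885*z^2 - 2.9258*z + 17.301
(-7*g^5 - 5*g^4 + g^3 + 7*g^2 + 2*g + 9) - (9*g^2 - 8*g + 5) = -7*g^5 - 5*g^4 + g^3 - 2*g^2 + 10*g + 4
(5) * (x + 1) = 5*x + 5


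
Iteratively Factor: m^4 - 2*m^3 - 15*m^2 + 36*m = (m - 3)*(m^3 + m^2 - 12*m) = (m - 3)*(m + 4)*(m^2 - 3*m) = (m - 3)^2*(m + 4)*(m)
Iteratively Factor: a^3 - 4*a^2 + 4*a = (a)*(a^2 - 4*a + 4) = a*(a - 2)*(a - 2)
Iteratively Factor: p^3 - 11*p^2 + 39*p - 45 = (p - 5)*(p^2 - 6*p + 9) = (p - 5)*(p - 3)*(p - 3)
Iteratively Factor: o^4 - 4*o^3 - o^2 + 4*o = (o + 1)*(o^3 - 5*o^2 + 4*o) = (o - 1)*(o + 1)*(o^2 - 4*o) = o*(o - 1)*(o + 1)*(o - 4)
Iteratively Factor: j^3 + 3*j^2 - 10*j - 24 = (j + 4)*(j^2 - j - 6) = (j + 2)*(j + 4)*(j - 3)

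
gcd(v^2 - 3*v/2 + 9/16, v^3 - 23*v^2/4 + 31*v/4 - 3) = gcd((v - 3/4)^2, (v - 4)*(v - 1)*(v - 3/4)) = v - 3/4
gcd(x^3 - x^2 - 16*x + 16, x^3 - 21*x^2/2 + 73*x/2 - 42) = x - 4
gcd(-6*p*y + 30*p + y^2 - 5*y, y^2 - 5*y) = y - 5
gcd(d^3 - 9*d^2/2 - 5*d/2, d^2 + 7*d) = d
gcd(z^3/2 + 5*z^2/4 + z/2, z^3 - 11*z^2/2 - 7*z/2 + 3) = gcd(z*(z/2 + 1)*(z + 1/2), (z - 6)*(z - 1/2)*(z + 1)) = 1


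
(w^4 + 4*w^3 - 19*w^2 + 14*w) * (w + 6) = w^5 + 10*w^4 + 5*w^3 - 100*w^2 + 84*w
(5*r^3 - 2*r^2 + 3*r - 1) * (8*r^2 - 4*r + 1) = 40*r^5 - 36*r^4 + 37*r^3 - 22*r^2 + 7*r - 1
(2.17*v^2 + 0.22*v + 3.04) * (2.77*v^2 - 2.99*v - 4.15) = 6.0109*v^4 - 5.8789*v^3 - 1.2425*v^2 - 10.0026*v - 12.616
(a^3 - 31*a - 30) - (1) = a^3 - 31*a - 31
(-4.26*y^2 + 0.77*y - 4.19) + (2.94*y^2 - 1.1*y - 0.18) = -1.32*y^2 - 0.33*y - 4.37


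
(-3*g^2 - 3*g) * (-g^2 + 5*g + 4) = 3*g^4 - 12*g^3 - 27*g^2 - 12*g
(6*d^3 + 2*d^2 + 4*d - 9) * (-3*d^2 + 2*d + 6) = -18*d^5 + 6*d^4 + 28*d^3 + 47*d^2 + 6*d - 54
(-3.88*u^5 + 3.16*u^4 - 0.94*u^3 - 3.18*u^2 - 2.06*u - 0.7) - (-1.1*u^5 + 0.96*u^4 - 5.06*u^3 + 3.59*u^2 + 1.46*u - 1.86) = -2.78*u^5 + 2.2*u^4 + 4.12*u^3 - 6.77*u^2 - 3.52*u + 1.16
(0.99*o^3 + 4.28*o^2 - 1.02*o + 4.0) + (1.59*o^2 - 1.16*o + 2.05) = 0.99*o^3 + 5.87*o^2 - 2.18*o + 6.05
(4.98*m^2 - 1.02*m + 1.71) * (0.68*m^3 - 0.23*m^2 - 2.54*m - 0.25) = 3.3864*m^5 - 1.839*m^4 - 11.2518*m^3 + 0.9525*m^2 - 4.0884*m - 0.4275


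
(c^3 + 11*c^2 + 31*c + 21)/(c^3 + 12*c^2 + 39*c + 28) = (c + 3)/(c + 4)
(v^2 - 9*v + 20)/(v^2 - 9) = (v^2 - 9*v + 20)/(v^2 - 9)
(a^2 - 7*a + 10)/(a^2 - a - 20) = (a - 2)/(a + 4)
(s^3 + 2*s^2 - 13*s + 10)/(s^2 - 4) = (s^2 + 4*s - 5)/(s + 2)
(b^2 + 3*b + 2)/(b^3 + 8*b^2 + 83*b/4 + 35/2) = 4*(b + 1)/(4*b^2 + 24*b + 35)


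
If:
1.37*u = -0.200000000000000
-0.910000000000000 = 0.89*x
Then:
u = -0.15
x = -1.02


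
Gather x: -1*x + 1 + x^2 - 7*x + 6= x^2 - 8*x + 7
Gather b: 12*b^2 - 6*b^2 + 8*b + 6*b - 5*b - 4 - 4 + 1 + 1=6*b^2 + 9*b - 6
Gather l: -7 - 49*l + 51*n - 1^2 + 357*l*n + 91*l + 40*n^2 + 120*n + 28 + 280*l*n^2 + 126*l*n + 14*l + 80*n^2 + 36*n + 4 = l*(280*n^2 + 483*n + 56) + 120*n^2 + 207*n + 24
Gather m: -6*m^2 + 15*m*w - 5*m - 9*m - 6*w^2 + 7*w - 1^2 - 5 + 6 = -6*m^2 + m*(15*w - 14) - 6*w^2 + 7*w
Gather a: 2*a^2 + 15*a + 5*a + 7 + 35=2*a^2 + 20*a + 42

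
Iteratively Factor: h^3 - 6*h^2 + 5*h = (h - 5)*(h^2 - h) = (h - 5)*(h - 1)*(h)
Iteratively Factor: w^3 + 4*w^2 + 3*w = (w)*(w^2 + 4*w + 3) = w*(w + 1)*(w + 3)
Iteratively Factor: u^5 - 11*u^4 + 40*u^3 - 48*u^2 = (u - 3)*(u^4 - 8*u^3 + 16*u^2) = u*(u - 3)*(u^3 - 8*u^2 + 16*u) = u*(u - 4)*(u - 3)*(u^2 - 4*u) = u*(u - 4)^2*(u - 3)*(u)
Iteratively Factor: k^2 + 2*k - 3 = (k - 1)*(k + 3)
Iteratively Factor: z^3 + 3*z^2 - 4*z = (z)*(z^2 + 3*z - 4) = z*(z - 1)*(z + 4)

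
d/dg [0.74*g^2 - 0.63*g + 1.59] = 1.48*g - 0.63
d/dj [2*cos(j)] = -2*sin(j)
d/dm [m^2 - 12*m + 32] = 2*m - 12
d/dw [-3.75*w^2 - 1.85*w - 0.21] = -7.5*w - 1.85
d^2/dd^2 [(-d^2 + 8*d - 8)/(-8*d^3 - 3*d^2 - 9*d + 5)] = 2*(64*d^6 - 1536*d^5 + 2280*d^4 + 2293*d^3 + 69*d^2 + 1248*d + 433)/(512*d^9 + 576*d^8 + 1944*d^7 + 363*d^6 + 1467*d^5 - 1566*d^4 + 519*d^3 - 990*d^2 + 675*d - 125)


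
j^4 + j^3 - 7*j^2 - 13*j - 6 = (j - 3)*(j + 1)^2*(j + 2)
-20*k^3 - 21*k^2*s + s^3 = (-5*k + s)*(k + s)*(4*k + s)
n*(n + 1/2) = n^2 + n/2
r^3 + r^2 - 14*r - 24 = (r - 4)*(r + 2)*(r + 3)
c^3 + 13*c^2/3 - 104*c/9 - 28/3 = (c - 7/3)*(c + 2/3)*(c + 6)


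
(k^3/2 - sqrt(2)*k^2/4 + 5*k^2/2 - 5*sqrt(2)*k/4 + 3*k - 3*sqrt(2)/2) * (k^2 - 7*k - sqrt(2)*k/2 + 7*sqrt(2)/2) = k^5/2 - k^4 - sqrt(2)*k^4/2 - 57*k^3/4 + sqrt(2)*k^3 - 43*k^2/2 + 29*sqrt(2)*k^2/2 - 29*k/4 + 21*sqrt(2)*k - 21/2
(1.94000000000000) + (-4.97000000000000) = -3.03000000000000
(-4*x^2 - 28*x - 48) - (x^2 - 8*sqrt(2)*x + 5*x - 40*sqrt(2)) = -5*x^2 - 33*x + 8*sqrt(2)*x - 48 + 40*sqrt(2)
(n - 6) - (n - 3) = -3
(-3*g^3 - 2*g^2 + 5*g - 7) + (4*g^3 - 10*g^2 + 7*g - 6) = g^3 - 12*g^2 + 12*g - 13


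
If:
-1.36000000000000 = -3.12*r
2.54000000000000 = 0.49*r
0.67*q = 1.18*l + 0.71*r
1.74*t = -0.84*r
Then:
No Solution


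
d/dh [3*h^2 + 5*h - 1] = 6*h + 5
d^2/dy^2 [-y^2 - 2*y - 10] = -2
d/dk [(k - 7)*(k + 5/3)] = 2*k - 16/3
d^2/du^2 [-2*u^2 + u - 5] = -4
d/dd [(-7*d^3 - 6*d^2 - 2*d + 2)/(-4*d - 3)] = (56*d^3 + 87*d^2 + 36*d + 14)/(16*d^2 + 24*d + 9)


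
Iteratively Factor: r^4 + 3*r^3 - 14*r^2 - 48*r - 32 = (r - 4)*(r^3 + 7*r^2 + 14*r + 8) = (r - 4)*(r + 4)*(r^2 + 3*r + 2) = (r - 4)*(r + 2)*(r + 4)*(r + 1)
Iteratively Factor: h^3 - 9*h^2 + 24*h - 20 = (h - 5)*(h^2 - 4*h + 4) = (h - 5)*(h - 2)*(h - 2)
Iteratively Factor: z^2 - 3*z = (z)*(z - 3)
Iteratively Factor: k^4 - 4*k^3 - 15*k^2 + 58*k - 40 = (k - 5)*(k^3 + k^2 - 10*k + 8) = (k - 5)*(k - 1)*(k^2 + 2*k - 8) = (k - 5)*(k - 1)*(k + 4)*(k - 2)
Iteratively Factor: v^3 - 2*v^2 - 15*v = (v - 5)*(v^2 + 3*v) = (v - 5)*(v + 3)*(v)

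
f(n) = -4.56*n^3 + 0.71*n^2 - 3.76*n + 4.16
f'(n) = -13.68*n^2 + 1.42*n - 3.76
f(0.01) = 4.12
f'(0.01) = -3.75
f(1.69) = -22.18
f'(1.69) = -40.43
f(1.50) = -15.27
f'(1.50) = -32.41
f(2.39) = -63.02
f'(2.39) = -78.51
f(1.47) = -14.32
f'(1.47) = -31.23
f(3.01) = -125.08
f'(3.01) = -123.43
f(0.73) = 0.02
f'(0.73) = -10.01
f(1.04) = -4.11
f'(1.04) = -17.08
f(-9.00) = 3419.75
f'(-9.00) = -1124.62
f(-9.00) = 3419.75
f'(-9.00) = -1124.62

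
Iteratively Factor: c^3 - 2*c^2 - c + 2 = (c - 2)*(c^2 - 1) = (c - 2)*(c + 1)*(c - 1)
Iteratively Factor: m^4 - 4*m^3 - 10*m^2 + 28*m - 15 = (m - 5)*(m^3 + m^2 - 5*m + 3) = (m - 5)*(m + 3)*(m^2 - 2*m + 1) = (m - 5)*(m - 1)*(m + 3)*(m - 1)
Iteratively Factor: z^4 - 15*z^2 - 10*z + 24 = (z + 3)*(z^3 - 3*z^2 - 6*z + 8) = (z - 1)*(z + 3)*(z^2 - 2*z - 8) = (z - 1)*(z + 2)*(z + 3)*(z - 4)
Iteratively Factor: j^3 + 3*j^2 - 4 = (j - 1)*(j^2 + 4*j + 4) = (j - 1)*(j + 2)*(j + 2)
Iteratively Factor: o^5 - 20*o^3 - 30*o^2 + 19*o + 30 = (o - 5)*(o^4 + 5*o^3 + 5*o^2 - 5*o - 6) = (o - 5)*(o + 3)*(o^3 + 2*o^2 - o - 2) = (o - 5)*(o - 1)*(o + 3)*(o^2 + 3*o + 2) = (o - 5)*(o - 1)*(o + 2)*(o + 3)*(o + 1)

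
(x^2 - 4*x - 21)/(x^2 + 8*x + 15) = (x - 7)/(x + 5)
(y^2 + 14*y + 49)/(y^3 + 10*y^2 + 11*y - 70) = (y + 7)/(y^2 + 3*y - 10)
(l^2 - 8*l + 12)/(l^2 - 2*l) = (l - 6)/l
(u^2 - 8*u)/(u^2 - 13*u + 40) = u/(u - 5)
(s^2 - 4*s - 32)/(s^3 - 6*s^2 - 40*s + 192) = (s + 4)/(s^2 + 2*s - 24)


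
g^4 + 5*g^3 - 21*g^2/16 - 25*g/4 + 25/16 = (g - 1)*(g - 1/4)*(g + 5/4)*(g + 5)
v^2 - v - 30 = (v - 6)*(v + 5)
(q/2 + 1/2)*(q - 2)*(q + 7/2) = q^3/2 + 5*q^2/4 - 11*q/4 - 7/2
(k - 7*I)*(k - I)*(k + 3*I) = k^3 - 5*I*k^2 + 17*k - 21*I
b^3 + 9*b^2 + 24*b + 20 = (b + 2)^2*(b + 5)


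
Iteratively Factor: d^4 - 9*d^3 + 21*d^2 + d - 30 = (d - 2)*(d^3 - 7*d^2 + 7*d + 15) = (d - 2)*(d + 1)*(d^2 - 8*d + 15) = (d - 5)*(d - 2)*(d + 1)*(d - 3)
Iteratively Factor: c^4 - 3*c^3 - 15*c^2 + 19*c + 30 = (c - 2)*(c^3 - c^2 - 17*c - 15) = (c - 5)*(c - 2)*(c^2 + 4*c + 3) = (c - 5)*(c - 2)*(c + 1)*(c + 3)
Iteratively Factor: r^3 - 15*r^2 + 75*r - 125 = (r - 5)*(r^2 - 10*r + 25) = (r - 5)^2*(r - 5)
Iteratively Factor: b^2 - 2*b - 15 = (b - 5)*(b + 3)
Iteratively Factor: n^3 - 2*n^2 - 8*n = (n - 4)*(n^2 + 2*n) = n*(n - 4)*(n + 2)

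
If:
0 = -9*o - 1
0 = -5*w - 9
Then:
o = -1/9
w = -9/5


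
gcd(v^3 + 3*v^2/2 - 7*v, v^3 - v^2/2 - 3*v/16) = v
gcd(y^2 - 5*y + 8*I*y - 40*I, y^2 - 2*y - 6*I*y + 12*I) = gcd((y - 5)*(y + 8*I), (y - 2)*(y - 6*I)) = 1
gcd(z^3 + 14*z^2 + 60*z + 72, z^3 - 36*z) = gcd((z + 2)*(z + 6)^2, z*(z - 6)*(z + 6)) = z + 6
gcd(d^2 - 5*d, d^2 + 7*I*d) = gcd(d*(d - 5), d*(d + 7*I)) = d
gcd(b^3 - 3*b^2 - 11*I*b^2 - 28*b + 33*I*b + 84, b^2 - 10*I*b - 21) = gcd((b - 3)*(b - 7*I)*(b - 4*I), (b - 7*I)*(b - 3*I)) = b - 7*I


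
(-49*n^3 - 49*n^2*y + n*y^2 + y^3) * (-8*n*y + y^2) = 392*n^4*y + 343*n^3*y^2 - 57*n^2*y^3 - 7*n*y^4 + y^5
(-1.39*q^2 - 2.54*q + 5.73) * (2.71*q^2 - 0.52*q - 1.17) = -3.7669*q^4 - 6.1606*q^3 + 18.4754*q^2 - 0.00780000000000047*q - 6.7041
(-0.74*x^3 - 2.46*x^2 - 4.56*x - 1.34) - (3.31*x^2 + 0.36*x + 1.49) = -0.74*x^3 - 5.77*x^2 - 4.92*x - 2.83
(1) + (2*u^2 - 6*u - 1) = 2*u^2 - 6*u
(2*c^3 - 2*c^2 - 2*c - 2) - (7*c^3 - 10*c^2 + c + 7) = -5*c^3 + 8*c^2 - 3*c - 9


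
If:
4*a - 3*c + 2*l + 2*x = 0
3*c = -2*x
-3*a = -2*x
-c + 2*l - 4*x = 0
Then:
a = 0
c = 0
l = 0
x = 0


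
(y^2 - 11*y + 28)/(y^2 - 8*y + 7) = (y - 4)/(y - 1)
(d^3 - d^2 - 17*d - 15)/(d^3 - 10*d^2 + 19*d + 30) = (d + 3)/(d - 6)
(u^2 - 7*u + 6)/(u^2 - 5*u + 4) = (u - 6)/(u - 4)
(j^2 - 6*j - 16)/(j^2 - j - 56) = (j + 2)/(j + 7)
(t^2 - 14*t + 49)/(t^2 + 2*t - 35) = (t^2 - 14*t + 49)/(t^2 + 2*t - 35)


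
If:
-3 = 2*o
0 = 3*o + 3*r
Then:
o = -3/2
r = 3/2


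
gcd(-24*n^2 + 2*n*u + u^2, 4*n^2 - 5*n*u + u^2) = -4*n + u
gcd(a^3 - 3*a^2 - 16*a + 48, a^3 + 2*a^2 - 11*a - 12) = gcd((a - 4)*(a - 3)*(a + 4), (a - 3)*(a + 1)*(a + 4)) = a^2 + a - 12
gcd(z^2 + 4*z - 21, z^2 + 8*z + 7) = z + 7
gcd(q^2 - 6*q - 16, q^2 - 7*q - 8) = q - 8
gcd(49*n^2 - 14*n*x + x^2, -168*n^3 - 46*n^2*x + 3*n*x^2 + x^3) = -7*n + x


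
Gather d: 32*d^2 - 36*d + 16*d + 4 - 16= 32*d^2 - 20*d - 12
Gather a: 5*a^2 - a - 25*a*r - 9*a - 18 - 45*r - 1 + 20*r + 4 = 5*a^2 + a*(-25*r - 10) - 25*r - 15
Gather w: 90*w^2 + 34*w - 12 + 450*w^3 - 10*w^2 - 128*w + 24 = 450*w^3 + 80*w^2 - 94*w + 12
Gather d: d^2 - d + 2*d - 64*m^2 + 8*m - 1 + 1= d^2 + d - 64*m^2 + 8*m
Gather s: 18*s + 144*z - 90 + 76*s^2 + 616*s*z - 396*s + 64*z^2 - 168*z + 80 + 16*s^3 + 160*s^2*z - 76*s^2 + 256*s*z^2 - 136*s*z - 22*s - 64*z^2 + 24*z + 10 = 16*s^3 + 160*s^2*z + s*(256*z^2 + 480*z - 400)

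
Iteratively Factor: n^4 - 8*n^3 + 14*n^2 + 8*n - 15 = (n - 3)*(n^3 - 5*n^2 - n + 5) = (n - 3)*(n - 1)*(n^2 - 4*n - 5) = (n - 3)*(n - 1)*(n + 1)*(n - 5)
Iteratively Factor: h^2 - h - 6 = (h - 3)*(h + 2)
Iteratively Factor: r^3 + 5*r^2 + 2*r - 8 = (r + 2)*(r^2 + 3*r - 4) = (r - 1)*(r + 2)*(r + 4)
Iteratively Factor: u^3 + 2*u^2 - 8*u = (u - 2)*(u^2 + 4*u) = (u - 2)*(u + 4)*(u)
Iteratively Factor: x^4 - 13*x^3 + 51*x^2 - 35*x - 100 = (x - 4)*(x^3 - 9*x^2 + 15*x + 25) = (x - 4)*(x + 1)*(x^2 - 10*x + 25) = (x - 5)*(x - 4)*(x + 1)*(x - 5)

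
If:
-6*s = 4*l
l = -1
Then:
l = -1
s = 2/3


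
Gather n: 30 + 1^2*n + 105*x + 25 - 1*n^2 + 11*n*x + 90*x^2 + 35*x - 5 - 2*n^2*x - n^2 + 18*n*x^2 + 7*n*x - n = n^2*(-2*x - 2) + n*(18*x^2 + 18*x) + 90*x^2 + 140*x + 50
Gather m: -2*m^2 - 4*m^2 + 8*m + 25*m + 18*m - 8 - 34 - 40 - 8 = -6*m^2 + 51*m - 90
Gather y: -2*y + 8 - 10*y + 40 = 48 - 12*y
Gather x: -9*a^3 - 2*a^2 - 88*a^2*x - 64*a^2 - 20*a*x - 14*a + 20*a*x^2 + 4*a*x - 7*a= -9*a^3 - 66*a^2 + 20*a*x^2 - 21*a + x*(-88*a^2 - 16*a)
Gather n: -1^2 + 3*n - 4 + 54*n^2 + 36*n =54*n^2 + 39*n - 5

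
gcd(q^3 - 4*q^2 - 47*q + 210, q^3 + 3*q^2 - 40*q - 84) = q^2 + q - 42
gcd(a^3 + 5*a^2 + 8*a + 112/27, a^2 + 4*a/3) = a + 4/3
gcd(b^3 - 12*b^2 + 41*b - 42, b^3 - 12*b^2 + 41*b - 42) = b^3 - 12*b^2 + 41*b - 42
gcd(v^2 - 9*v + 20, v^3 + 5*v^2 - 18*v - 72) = v - 4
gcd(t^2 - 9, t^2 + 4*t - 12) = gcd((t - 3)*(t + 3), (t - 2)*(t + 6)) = 1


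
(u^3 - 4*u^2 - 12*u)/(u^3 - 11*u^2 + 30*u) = (u + 2)/(u - 5)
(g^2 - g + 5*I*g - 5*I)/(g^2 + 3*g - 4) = (g + 5*I)/(g + 4)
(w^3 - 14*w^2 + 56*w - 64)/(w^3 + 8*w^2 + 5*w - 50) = (w^2 - 12*w + 32)/(w^2 + 10*w + 25)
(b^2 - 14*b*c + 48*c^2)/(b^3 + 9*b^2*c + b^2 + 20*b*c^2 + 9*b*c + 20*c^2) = (b^2 - 14*b*c + 48*c^2)/(b^3 + 9*b^2*c + b^2 + 20*b*c^2 + 9*b*c + 20*c^2)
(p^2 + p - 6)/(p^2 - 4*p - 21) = (p - 2)/(p - 7)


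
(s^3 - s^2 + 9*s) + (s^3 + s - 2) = 2*s^3 - s^2 + 10*s - 2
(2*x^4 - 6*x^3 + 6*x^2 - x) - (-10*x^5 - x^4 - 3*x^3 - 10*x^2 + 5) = 10*x^5 + 3*x^4 - 3*x^3 + 16*x^2 - x - 5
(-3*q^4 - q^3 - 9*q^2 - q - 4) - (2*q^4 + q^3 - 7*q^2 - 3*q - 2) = -5*q^4 - 2*q^3 - 2*q^2 + 2*q - 2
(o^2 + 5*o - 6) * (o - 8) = o^3 - 3*o^2 - 46*o + 48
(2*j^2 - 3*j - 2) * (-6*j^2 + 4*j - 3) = -12*j^4 + 26*j^3 - 6*j^2 + j + 6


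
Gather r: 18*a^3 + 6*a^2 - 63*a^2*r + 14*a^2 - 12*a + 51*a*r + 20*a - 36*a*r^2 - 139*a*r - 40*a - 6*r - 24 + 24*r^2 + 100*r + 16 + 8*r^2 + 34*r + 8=18*a^3 + 20*a^2 - 32*a + r^2*(32 - 36*a) + r*(-63*a^2 - 88*a + 128)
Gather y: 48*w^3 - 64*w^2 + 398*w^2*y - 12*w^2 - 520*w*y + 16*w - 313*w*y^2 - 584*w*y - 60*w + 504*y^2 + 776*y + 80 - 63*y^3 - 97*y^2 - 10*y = 48*w^3 - 76*w^2 - 44*w - 63*y^3 + y^2*(407 - 313*w) + y*(398*w^2 - 1104*w + 766) + 80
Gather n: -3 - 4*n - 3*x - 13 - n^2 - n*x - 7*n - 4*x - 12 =-n^2 + n*(-x - 11) - 7*x - 28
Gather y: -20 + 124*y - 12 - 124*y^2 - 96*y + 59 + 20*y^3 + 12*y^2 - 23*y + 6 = 20*y^3 - 112*y^2 + 5*y + 33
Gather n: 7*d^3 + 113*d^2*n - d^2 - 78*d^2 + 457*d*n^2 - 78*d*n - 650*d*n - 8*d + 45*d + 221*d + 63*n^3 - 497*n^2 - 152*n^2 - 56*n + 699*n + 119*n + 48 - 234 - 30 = 7*d^3 - 79*d^2 + 258*d + 63*n^3 + n^2*(457*d - 649) + n*(113*d^2 - 728*d + 762) - 216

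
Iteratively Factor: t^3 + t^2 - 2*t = (t - 1)*(t^2 + 2*t) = (t - 1)*(t + 2)*(t)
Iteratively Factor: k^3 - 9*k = (k - 3)*(k^2 + 3*k) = k*(k - 3)*(k + 3)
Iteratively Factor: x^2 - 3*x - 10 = (x - 5)*(x + 2)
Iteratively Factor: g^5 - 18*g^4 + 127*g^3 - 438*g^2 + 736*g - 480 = (g - 2)*(g^4 - 16*g^3 + 95*g^2 - 248*g + 240) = (g - 3)*(g - 2)*(g^3 - 13*g^2 + 56*g - 80) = (g - 4)*(g - 3)*(g - 2)*(g^2 - 9*g + 20) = (g - 4)^2*(g - 3)*(g - 2)*(g - 5)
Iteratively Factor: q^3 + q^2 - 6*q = (q)*(q^2 + q - 6) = q*(q - 2)*(q + 3)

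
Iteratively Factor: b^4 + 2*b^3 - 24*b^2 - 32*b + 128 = (b + 4)*(b^3 - 2*b^2 - 16*b + 32) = (b + 4)^2*(b^2 - 6*b + 8) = (b - 2)*(b + 4)^2*(b - 4)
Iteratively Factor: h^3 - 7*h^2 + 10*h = (h - 2)*(h^2 - 5*h) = h*(h - 2)*(h - 5)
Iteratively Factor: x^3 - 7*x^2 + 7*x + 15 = (x + 1)*(x^2 - 8*x + 15) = (x - 3)*(x + 1)*(x - 5)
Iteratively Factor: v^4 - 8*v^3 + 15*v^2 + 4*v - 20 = (v - 5)*(v^3 - 3*v^2 + 4) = (v - 5)*(v - 2)*(v^2 - v - 2) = (v - 5)*(v - 2)*(v + 1)*(v - 2)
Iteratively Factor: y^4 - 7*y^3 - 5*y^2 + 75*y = (y + 3)*(y^3 - 10*y^2 + 25*y) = (y - 5)*(y + 3)*(y^2 - 5*y) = (y - 5)^2*(y + 3)*(y)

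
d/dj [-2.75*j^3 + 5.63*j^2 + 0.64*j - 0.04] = -8.25*j^2 + 11.26*j + 0.64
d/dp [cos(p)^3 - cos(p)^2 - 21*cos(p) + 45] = (-3*cos(p)^2 + 2*cos(p) + 21)*sin(p)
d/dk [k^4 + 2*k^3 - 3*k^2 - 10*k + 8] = 4*k^3 + 6*k^2 - 6*k - 10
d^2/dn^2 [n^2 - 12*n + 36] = 2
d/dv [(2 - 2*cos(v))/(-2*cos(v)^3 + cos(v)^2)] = 2*(4*cos(v)^2 - 7*cos(v) + 2)*sin(v)/((2*cos(v) - 1)^2*cos(v)^3)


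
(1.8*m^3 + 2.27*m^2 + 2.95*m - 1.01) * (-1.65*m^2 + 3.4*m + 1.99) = -2.97*m^5 + 2.3745*m^4 + 6.4325*m^3 + 16.2138*m^2 + 2.4365*m - 2.0099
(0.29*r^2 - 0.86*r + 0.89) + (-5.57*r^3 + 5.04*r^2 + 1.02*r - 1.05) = -5.57*r^3 + 5.33*r^2 + 0.16*r - 0.16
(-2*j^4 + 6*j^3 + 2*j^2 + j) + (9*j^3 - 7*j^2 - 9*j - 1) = -2*j^4 + 15*j^3 - 5*j^2 - 8*j - 1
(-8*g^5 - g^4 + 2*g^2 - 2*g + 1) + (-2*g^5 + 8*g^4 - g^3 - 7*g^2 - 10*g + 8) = -10*g^5 + 7*g^4 - g^3 - 5*g^2 - 12*g + 9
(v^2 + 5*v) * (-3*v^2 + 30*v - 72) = -3*v^4 + 15*v^3 + 78*v^2 - 360*v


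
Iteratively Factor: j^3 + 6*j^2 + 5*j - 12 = (j + 3)*(j^2 + 3*j - 4) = (j - 1)*(j + 3)*(j + 4)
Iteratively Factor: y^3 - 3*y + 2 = (y - 1)*(y^2 + y - 2) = (y - 1)*(y + 2)*(y - 1)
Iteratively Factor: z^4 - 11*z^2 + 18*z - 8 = (z - 1)*(z^3 + z^2 - 10*z + 8) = (z - 1)*(z + 4)*(z^2 - 3*z + 2) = (z - 1)^2*(z + 4)*(z - 2)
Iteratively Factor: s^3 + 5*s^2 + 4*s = (s + 4)*(s^2 + s) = (s + 1)*(s + 4)*(s)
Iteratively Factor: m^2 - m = (m - 1)*(m)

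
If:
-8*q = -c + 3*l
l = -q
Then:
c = 5*q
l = -q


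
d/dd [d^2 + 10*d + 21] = 2*d + 10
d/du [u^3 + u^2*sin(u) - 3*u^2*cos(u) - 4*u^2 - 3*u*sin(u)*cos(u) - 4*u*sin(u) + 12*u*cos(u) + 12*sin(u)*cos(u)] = 3*u^2*sin(u) + u^2*cos(u) + 3*u^2 - 10*sqrt(2)*u*sin(u + pi/4) - 3*u*cos(2*u) - 8*u - 4*sin(u) - 3*sin(2*u)/2 + 12*cos(u) + 12*cos(2*u)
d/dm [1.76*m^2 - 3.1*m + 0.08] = 3.52*m - 3.1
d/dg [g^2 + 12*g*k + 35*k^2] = 2*g + 12*k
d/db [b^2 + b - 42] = 2*b + 1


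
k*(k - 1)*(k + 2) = k^3 + k^2 - 2*k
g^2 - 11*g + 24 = (g - 8)*(g - 3)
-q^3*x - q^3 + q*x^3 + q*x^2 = (-q + x)*(q + x)*(q*x + q)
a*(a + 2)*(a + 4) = a^3 + 6*a^2 + 8*a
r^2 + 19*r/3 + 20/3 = (r + 4/3)*(r + 5)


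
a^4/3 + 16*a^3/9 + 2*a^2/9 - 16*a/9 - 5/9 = (a/3 + 1/3)*(a - 1)*(a + 1/3)*(a + 5)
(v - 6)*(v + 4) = v^2 - 2*v - 24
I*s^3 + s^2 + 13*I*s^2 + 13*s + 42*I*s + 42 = (s + 6)*(s + 7)*(I*s + 1)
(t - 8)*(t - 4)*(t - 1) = t^3 - 13*t^2 + 44*t - 32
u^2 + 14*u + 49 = (u + 7)^2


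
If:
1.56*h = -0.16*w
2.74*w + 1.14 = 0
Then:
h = 0.04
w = -0.42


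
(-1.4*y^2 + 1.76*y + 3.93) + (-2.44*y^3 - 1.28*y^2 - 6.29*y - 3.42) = -2.44*y^3 - 2.68*y^2 - 4.53*y + 0.51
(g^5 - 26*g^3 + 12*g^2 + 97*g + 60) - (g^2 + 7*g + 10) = g^5 - 26*g^3 + 11*g^2 + 90*g + 50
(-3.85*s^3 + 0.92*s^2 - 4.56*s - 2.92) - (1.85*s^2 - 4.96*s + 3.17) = -3.85*s^3 - 0.93*s^2 + 0.4*s - 6.09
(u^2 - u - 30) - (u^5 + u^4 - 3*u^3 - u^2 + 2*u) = -u^5 - u^4 + 3*u^3 + 2*u^2 - 3*u - 30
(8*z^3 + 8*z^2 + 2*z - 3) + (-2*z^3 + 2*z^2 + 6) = 6*z^3 + 10*z^2 + 2*z + 3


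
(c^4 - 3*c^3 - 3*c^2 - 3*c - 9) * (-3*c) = -3*c^5 + 9*c^4 + 9*c^3 + 9*c^2 + 27*c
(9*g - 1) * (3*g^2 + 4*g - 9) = 27*g^3 + 33*g^2 - 85*g + 9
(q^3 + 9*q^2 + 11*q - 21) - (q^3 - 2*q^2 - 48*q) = 11*q^2 + 59*q - 21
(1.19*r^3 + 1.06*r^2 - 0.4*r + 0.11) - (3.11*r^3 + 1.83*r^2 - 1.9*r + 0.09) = -1.92*r^3 - 0.77*r^2 + 1.5*r + 0.02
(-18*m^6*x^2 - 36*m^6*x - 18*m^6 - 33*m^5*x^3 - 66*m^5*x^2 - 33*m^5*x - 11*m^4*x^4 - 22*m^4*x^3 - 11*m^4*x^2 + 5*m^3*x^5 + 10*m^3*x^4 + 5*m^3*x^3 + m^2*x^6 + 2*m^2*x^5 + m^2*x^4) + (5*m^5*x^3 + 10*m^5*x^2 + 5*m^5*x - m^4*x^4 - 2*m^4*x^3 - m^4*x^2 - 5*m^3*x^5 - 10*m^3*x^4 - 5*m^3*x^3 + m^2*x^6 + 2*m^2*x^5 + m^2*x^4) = -18*m^6*x^2 - 36*m^6*x - 18*m^6 - 28*m^5*x^3 - 56*m^5*x^2 - 28*m^5*x - 12*m^4*x^4 - 24*m^4*x^3 - 12*m^4*x^2 + 2*m^2*x^6 + 4*m^2*x^5 + 2*m^2*x^4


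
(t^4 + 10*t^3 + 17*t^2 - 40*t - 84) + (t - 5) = t^4 + 10*t^3 + 17*t^2 - 39*t - 89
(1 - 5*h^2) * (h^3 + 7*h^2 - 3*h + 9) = -5*h^5 - 35*h^4 + 16*h^3 - 38*h^2 - 3*h + 9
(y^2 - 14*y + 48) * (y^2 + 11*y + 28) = y^4 - 3*y^3 - 78*y^2 + 136*y + 1344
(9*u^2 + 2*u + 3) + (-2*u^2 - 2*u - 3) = 7*u^2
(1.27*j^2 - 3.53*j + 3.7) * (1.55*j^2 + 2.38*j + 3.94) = 1.9685*j^4 - 2.4489*j^3 + 2.3374*j^2 - 5.1022*j + 14.578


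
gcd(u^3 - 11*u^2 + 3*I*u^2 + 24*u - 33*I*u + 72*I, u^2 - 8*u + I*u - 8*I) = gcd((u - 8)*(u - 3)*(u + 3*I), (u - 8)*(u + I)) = u - 8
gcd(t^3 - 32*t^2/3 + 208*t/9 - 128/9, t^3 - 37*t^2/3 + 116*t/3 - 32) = t^2 - 28*t/3 + 32/3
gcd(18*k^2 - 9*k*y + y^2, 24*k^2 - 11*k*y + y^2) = -3*k + y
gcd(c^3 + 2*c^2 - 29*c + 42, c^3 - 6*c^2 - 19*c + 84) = c - 3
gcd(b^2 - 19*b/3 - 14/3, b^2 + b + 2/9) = b + 2/3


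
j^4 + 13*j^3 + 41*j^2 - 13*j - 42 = (j - 1)*(j + 1)*(j + 6)*(j + 7)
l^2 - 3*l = l*(l - 3)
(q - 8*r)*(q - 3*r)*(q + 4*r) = q^3 - 7*q^2*r - 20*q*r^2 + 96*r^3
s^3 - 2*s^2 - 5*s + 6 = (s - 3)*(s - 1)*(s + 2)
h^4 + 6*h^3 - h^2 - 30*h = h*(h - 2)*(h + 3)*(h + 5)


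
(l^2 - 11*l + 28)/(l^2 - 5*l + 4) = (l - 7)/(l - 1)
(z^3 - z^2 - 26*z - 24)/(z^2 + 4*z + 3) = (z^2 - 2*z - 24)/(z + 3)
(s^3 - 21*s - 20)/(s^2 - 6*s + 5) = (s^2 + 5*s + 4)/(s - 1)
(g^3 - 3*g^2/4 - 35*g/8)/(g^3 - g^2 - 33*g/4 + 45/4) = g*(4*g + 7)/(2*(2*g^2 + 3*g - 9))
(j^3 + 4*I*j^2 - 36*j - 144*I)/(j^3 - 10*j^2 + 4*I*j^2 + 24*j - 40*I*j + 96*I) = (j + 6)/(j - 4)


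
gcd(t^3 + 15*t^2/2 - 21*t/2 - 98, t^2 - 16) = t + 4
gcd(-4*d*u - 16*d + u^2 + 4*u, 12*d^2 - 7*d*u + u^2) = -4*d + u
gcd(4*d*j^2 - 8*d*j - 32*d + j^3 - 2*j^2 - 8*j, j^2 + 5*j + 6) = j + 2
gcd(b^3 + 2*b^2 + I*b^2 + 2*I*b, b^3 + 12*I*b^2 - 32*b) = b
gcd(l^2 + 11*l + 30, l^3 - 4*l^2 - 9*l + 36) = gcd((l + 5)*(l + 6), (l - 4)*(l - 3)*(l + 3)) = 1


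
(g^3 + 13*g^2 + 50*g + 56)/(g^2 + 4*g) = g + 9 + 14/g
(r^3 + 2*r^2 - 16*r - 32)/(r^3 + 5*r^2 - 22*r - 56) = (r + 4)/(r + 7)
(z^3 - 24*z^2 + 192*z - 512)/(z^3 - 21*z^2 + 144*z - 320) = (z - 8)/(z - 5)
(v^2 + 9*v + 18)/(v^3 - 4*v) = (v^2 + 9*v + 18)/(v*(v^2 - 4))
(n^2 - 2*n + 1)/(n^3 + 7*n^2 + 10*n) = (n^2 - 2*n + 1)/(n*(n^2 + 7*n + 10))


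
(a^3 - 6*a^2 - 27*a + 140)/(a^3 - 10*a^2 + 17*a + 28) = (a + 5)/(a + 1)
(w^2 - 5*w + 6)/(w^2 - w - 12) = (-w^2 + 5*w - 6)/(-w^2 + w + 12)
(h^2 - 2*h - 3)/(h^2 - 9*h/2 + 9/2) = 2*(h + 1)/(2*h - 3)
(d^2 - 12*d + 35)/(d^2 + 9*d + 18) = (d^2 - 12*d + 35)/(d^2 + 9*d + 18)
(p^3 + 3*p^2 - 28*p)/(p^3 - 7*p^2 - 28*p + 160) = p*(p + 7)/(p^2 - 3*p - 40)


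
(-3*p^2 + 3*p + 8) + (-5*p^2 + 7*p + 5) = -8*p^2 + 10*p + 13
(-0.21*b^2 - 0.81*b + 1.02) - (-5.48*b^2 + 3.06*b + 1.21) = 5.27*b^2 - 3.87*b - 0.19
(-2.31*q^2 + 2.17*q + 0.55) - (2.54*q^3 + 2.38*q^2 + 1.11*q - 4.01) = -2.54*q^3 - 4.69*q^2 + 1.06*q + 4.56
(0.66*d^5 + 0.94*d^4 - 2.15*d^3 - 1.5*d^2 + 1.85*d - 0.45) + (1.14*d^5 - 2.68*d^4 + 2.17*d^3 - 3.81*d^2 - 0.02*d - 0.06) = 1.8*d^5 - 1.74*d^4 + 0.02*d^3 - 5.31*d^2 + 1.83*d - 0.51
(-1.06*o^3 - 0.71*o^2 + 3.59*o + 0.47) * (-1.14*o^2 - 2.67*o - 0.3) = 1.2084*o^5 + 3.6396*o^4 - 1.8789*o^3 - 9.9081*o^2 - 2.3319*o - 0.141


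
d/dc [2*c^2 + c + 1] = 4*c + 1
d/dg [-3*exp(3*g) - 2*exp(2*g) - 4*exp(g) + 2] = (-9*exp(2*g) - 4*exp(g) - 4)*exp(g)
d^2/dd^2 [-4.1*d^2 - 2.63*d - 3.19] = -8.20000000000000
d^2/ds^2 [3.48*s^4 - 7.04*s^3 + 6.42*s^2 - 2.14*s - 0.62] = 41.76*s^2 - 42.24*s + 12.84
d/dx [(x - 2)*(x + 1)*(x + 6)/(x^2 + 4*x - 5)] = (x^4 + 8*x^3 + 13*x^2 - 26*x + 88)/(x^4 + 8*x^3 + 6*x^2 - 40*x + 25)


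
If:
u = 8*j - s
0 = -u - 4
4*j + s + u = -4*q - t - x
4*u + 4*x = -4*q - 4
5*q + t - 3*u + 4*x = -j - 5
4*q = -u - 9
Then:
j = 57/22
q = -5/4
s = 272/11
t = -1335/44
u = -4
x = 17/4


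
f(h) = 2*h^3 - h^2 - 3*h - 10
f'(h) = 6*h^2 - 2*h - 3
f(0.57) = -11.66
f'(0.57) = -2.19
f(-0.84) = -9.37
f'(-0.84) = 2.91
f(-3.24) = -78.80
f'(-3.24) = 66.47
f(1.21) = -11.55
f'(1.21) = 3.36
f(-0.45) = -9.03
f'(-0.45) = -0.88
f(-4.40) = -186.53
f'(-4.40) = 121.96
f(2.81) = 18.05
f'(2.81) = 38.76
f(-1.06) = -10.33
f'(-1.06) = 5.86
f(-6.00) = -460.00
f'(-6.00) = 225.00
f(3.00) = 26.00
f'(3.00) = 45.00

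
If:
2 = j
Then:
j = 2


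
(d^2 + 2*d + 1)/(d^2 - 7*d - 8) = (d + 1)/(d - 8)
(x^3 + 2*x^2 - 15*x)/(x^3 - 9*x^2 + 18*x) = (x + 5)/(x - 6)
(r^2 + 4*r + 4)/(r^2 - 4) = (r + 2)/(r - 2)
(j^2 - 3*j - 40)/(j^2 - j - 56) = (j + 5)/(j + 7)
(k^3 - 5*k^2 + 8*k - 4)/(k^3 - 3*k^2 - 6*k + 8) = (k^2 - 4*k + 4)/(k^2 - 2*k - 8)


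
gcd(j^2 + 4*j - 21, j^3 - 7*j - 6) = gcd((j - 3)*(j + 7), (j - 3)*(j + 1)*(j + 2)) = j - 3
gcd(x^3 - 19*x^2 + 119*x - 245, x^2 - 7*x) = x - 7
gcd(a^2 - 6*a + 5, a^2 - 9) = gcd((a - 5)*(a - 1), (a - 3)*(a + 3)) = 1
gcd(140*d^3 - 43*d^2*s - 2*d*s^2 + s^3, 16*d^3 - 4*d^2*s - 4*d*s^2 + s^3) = -4*d + s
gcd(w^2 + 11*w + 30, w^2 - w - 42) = w + 6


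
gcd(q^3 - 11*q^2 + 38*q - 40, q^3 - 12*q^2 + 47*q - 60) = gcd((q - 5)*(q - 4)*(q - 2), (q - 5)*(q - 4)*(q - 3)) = q^2 - 9*q + 20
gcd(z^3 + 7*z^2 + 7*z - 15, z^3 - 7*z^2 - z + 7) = z - 1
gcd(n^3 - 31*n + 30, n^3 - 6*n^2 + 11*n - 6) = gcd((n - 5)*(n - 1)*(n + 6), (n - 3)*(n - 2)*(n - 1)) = n - 1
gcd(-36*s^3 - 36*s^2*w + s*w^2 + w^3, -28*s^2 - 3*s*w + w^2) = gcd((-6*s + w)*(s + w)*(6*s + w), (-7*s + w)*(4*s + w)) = 1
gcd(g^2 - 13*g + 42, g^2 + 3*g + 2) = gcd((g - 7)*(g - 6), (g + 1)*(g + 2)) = 1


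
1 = 1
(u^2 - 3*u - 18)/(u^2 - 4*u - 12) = (u + 3)/(u + 2)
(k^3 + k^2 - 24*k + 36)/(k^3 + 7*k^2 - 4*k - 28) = (k^2 + 3*k - 18)/(k^2 + 9*k + 14)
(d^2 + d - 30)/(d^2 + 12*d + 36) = (d - 5)/(d + 6)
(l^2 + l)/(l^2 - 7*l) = (l + 1)/(l - 7)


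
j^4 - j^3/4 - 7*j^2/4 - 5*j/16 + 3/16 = (j - 3/2)*(j - 1/4)*(j + 1/2)*(j + 1)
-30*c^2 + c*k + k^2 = (-5*c + k)*(6*c + k)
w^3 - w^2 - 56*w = w*(w - 8)*(w + 7)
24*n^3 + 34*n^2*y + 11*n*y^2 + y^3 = (n + y)*(4*n + y)*(6*n + y)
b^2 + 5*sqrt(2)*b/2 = b*(b + 5*sqrt(2)/2)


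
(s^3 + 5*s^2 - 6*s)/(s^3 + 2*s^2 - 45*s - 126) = s*(s - 1)/(s^2 - 4*s - 21)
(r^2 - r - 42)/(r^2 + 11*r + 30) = (r - 7)/(r + 5)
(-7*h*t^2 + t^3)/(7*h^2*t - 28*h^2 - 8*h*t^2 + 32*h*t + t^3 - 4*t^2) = t^2/(-h*t + 4*h + t^2 - 4*t)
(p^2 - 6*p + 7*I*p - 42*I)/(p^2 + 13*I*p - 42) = (p - 6)/(p + 6*I)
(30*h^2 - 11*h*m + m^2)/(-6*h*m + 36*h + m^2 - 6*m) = (-5*h + m)/(m - 6)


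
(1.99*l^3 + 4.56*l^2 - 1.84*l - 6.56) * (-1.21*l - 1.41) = -2.4079*l^4 - 8.3235*l^3 - 4.2032*l^2 + 10.532*l + 9.2496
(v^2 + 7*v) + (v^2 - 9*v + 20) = 2*v^2 - 2*v + 20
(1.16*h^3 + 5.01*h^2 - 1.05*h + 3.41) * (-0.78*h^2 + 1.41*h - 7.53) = -0.9048*h^5 - 2.2722*h^4 - 0.851700000000001*h^3 - 41.8656*h^2 + 12.7146*h - 25.6773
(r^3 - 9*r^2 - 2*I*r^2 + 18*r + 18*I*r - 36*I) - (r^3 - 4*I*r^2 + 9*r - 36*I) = -9*r^2 + 2*I*r^2 + 9*r + 18*I*r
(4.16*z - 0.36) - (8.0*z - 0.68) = 0.32 - 3.84*z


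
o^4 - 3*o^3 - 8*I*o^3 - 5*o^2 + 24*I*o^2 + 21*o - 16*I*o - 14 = (o - 2)*(o - 1)*(o - 7*I)*(o - I)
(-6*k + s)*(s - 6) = -6*k*s + 36*k + s^2 - 6*s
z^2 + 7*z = z*(z + 7)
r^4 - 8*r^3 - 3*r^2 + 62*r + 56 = (r - 7)*(r - 4)*(r + 1)*(r + 2)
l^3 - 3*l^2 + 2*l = l*(l - 2)*(l - 1)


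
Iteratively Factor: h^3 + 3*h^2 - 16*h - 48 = (h - 4)*(h^2 + 7*h + 12) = (h - 4)*(h + 4)*(h + 3)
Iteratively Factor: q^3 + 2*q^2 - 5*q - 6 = (q - 2)*(q^2 + 4*q + 3) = (q - 2)*(q + 1)*(q + 3)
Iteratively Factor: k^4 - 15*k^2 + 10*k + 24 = (k + 1)*(k^3 - k^2 - 14*k + 24) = (k + 1)*(k + 4)*(k^2 - 5*k + 6) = (k - 3)*(k + 1)*(k + 4)*(k - 2)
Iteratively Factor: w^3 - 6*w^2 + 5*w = (w)*(w^2 - 6*w + 5) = w*(w - 5)*(w - 1)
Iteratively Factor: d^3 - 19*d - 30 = (d + 3)*(d^2 - 3*d - 10) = (d - 5)*(d + 3)*(d + 2)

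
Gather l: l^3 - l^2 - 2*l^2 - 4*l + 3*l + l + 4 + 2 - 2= l^3 - 3*l^2 + 4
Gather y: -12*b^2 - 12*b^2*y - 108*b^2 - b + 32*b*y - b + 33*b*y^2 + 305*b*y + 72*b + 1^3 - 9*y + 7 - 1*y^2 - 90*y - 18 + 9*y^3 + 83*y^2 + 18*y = -120*b^2 + 70*b + 9*y^3 + y^2*(33*b + 82) + y*(-12*b^2 + 337*b - 81) - 10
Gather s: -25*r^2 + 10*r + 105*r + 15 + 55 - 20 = -25*r^2 + 115*r + 50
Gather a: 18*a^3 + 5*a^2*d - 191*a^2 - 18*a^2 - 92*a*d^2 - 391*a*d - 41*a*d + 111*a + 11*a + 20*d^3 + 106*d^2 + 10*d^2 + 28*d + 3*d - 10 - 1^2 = 18*a^3 + a^2*(5*d - 209) + a*(-92*d^2 - 432*d + 122) + 20*d^3 + 116*d^2 + 31*d - 11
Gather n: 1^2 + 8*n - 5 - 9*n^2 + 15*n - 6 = -9*n^2 + 23*n - 10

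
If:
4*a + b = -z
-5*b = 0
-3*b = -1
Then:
No Solution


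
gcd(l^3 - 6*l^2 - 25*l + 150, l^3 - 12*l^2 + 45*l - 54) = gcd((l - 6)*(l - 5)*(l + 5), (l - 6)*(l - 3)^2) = l - 6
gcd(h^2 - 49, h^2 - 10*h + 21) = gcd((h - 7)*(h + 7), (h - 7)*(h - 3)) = h - 7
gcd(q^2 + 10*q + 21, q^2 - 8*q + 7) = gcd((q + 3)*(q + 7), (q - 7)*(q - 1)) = 1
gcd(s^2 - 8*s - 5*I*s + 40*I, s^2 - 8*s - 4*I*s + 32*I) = s - 8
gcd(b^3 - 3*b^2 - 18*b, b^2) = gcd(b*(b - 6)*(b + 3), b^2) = b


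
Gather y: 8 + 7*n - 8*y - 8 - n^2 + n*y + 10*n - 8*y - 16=-n^2 + 17*n + y*(n - 16) - 16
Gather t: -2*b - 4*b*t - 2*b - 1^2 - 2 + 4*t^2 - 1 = -4*b*t - 4*b + 4*t^2 - 4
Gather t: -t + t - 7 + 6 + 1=0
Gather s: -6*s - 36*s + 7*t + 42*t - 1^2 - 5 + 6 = -42*s + 49*t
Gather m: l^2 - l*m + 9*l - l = l^2 - l*m + 8*l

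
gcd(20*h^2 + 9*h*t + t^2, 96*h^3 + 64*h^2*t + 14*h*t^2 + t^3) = 4*h + t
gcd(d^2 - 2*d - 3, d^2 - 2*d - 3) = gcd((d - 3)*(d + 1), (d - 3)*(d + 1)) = d^2 - 2*d - 3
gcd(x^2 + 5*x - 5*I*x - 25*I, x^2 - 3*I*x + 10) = x - 5*I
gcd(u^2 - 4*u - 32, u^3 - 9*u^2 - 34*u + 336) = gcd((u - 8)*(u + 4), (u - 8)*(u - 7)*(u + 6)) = u - 8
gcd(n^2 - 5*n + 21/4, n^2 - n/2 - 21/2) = n - 7/2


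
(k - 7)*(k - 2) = k^2 - 9*k + 14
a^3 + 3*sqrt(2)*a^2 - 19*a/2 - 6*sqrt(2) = (a - 3*sqrt(2)/2)*(a + sqrt(2)/2)*(a + 4*sqrt(2))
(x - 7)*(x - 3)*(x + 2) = x^3 - 8*x^2 + x + 42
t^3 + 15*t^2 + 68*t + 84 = (t + 2)*(t + 6)*(t + 7)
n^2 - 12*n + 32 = (n - 8)*(n - 4)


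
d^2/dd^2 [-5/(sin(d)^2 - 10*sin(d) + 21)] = 10*(2*sin(d)^4 - 15*sin(d)^3 + 5*sin(d)^2 + 135*sin(d) - 79)/(sin(d)^2 - 10*sin(d) + 21)^3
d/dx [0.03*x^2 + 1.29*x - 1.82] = 0.06*x + 1.29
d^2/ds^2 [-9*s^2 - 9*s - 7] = -18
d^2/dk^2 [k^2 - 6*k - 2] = 2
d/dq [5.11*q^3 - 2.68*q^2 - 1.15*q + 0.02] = 15.33*q^2 - 5.36*q - 1.15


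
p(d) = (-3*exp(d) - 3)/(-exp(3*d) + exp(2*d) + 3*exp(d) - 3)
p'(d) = (-3*exp(d) - 3)*(3*exp(3*d) - 2*exp(2*d) - 3*exp(d))/(-exp(3*d) + exp(2*d) + 3*exp(d) - 3)^2 - 3*exp(d)/(-exp(3*d) + exp(2*d) + 3*exp(d) - 3)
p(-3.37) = 1.07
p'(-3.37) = 0.07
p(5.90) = 0.00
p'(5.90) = -0.00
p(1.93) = 0.09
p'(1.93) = -0.22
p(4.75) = 0.00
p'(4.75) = -0.00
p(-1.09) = 2.09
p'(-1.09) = 1.75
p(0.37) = -18.14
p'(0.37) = -36.19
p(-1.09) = 2.09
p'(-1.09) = 1.75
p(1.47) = 0.30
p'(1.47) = -0.86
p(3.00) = 0.01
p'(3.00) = -0.02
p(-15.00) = 1.00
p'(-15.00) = 0.00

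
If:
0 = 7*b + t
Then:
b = -t/7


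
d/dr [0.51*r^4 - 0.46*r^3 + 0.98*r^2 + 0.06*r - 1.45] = 2.04*r^3 - 1.38*r^2 + 1.96*r + 0.06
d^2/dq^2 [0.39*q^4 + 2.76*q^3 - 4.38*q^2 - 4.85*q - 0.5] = 4.68*q^2 + 16.56*q - 8.76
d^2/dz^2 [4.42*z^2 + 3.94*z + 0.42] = 8.84000000000000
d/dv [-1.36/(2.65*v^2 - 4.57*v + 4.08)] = (7.208*v - 6.2152)/(2.65*v^2 - 4.57*v + 4.08)^2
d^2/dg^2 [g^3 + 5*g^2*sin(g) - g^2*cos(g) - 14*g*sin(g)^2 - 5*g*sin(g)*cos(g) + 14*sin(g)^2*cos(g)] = -5*g^2*sin(g) + g^2*cos(g) + 4*g*sin(g) + 10*g*sin(2*g) + 20*g*cos(g) - 28*g*cos(2*g) + 6*g + 10*sin(g) - 28*sin(2*g) - 11*cos(g)/2 - 10*cos(2*g) + 63*cos(3*g)/2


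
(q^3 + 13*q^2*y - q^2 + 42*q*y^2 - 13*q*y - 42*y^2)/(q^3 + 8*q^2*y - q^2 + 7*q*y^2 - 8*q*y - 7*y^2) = (q + 6*y)/(q + y)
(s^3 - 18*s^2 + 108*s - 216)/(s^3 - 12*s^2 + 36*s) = (s - 6)/s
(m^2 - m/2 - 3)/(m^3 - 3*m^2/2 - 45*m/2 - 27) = (m - 2)/(m^2 - 3*m - 18)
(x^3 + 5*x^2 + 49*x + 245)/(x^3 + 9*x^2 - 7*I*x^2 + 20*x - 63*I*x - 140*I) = (x + 7*I)/(x + 4)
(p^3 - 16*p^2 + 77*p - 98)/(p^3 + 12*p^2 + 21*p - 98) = (p^2 - 14*p + 49)/(p^2 + 14*p + 49)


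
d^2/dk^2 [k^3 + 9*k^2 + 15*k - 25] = 6*k + 18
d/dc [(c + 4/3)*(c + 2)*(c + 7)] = 3*c^2 + 62*c/3 + 26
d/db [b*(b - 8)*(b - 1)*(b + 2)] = 4*b^3 - 21*b^2 - 20*b + 16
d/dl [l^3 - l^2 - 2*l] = 3*l^2 - 2*l - 2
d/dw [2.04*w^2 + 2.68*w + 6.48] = 4.08*w + 2.68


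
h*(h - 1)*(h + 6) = h^3 + 5*h^2 - 6*h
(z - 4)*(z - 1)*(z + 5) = z^3 - 21*z + 20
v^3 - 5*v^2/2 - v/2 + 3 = (v - 2)*(v - 3/2)*(v + 1)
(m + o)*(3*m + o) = 3*m^2 + 4*m*o + o^2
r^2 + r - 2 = (r - 1)*(r + 2)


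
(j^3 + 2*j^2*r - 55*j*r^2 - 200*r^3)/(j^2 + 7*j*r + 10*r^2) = (j^2 - 3*j*r - 40*r^2)/(j + 2*r)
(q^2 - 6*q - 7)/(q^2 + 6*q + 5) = (q - 7)/(q + 5)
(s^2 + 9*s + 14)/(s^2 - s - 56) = (s + 2)/(s - 8)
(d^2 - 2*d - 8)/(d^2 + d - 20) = (d + 2)/(d + 5)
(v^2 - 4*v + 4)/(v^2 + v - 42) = (v^2 - 4*v + 4)/(v^2 + v - 42)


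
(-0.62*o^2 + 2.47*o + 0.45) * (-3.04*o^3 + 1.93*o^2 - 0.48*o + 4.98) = 1.8848*o^5 - 8.7054*o^4 + 3.6967*o^3 - 3.4047*o^2 + 12.0846*o + 2.241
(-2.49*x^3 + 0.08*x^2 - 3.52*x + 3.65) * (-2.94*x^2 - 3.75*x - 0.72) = 7.3206*x^5 + 9.1023*x^4 + 11.8416*x^3 + 2.4114*x^2 - 11.1531*x - 2.628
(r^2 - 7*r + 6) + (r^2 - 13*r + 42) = 2*r^2 - 20*r + 48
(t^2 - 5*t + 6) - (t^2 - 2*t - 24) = 30 - 3*t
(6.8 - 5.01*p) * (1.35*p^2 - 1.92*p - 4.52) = -6.7635*p^3 + 18.7992*p^2 + 9.5892*p - 30.736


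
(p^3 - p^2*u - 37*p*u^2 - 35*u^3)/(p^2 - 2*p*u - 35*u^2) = p + u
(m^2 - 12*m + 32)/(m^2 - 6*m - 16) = (m - 4)/(m + 2)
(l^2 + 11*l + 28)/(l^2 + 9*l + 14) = (l + 4)/(l + 2)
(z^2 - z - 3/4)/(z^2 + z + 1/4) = (2*z - 3)/(2*z + 1)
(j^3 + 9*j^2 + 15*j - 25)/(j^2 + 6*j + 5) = (j^2 + 4*j - 5)/(j + 1)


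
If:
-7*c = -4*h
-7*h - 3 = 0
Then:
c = -12/49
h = -3/7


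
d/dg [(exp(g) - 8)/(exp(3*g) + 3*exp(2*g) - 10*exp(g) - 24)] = (-(exp(g) - 8)*(3*exp(2*g) + 6*exp(g) - 10) + exp(3*g) + 3*exp(2*g) - 10*exp(g) - 24)*exp(g)/(exp(3*g) + 3*exp(2*g) - 10*exp(g) - 24)^2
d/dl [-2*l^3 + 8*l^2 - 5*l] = -6*l^2 + 16*l - 5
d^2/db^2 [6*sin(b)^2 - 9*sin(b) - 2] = 9*sin(b) + 12*cos(2*b)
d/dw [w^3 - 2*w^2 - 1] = w*(3*w - 4)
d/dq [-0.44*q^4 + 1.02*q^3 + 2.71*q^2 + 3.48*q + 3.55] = -1.76*q^3 + 3.06*q^2 + 5.42*q + 3.48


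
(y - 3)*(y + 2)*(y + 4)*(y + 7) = y^4 + 10*y^3 + 11*y^2 - 94*y - 168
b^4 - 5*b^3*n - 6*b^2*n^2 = b^2*(b - 6*n)*(b + n)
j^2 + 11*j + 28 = (j + 4)*(j + 7)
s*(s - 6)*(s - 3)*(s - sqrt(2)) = s^4 - 9*s^3 - sqrt(2)*s^3 + 9*sqrt(2)*s^2 + 18*s^2 - 18*sqrt(2)*s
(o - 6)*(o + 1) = o^2 - 5*o - 6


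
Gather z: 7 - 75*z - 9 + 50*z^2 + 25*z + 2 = 50*z^2 - 50*z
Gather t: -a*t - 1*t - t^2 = -t^2 + t*(-a - 1)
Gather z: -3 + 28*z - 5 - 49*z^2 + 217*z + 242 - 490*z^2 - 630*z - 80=-539*z^2 - 385*z + 154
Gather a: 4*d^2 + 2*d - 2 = 4*d^2 + 2*d - 2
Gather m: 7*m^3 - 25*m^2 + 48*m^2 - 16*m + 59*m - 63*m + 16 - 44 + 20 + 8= 7*m^3 + 23*m^2 - 20*m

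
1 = 1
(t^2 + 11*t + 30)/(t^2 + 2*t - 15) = (t + 6)/(t - 3)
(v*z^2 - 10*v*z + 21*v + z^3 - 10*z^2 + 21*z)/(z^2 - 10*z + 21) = v + z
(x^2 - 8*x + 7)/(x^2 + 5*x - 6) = (x - 7)/(x + 6)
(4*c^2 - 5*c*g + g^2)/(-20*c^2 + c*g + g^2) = (-c + g)/(5*c + g)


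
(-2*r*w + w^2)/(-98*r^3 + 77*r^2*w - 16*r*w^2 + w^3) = w/(49*r^2 - 14*r*w + w^2)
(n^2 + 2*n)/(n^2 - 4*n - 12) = n/(n - 6)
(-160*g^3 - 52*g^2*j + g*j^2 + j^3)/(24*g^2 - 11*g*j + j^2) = (-20*g^2 - 9*g*j - j^2)/(3*g - j)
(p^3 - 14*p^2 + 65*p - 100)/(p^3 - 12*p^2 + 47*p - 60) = (p - 5)/(p - 3)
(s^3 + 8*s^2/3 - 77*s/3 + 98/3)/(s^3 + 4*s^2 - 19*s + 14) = (s - 7/3)/(s - 1)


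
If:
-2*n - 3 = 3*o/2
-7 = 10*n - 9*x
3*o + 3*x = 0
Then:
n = -11/2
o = 16/3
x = -16/3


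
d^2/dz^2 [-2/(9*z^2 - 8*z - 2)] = 4*(-81*z^2 + 72*z + 4*(9*z - 4)^2 + 18)/(-9*z^2 + 8*z + 2)^3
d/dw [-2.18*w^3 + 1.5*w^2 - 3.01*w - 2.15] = -6.54*w^2 + 3.0*w - 3.01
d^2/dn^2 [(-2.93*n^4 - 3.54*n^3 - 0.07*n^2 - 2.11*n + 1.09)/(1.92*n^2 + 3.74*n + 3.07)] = (-21.602304*n^6 - 126.238464*n^5 - 349.52556*n^4 - 610.117936*n^3 - 548.668212*n^2 - 78.59934*n + 64.776886)/(7.077888*n^6 + 41.361408*n^5 + 114.52032*n^4 + 184.58396*n^3 + 183.11322*n^2 + 105.747378*n + 28.934443)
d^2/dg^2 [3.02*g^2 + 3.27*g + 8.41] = 6.04000000000000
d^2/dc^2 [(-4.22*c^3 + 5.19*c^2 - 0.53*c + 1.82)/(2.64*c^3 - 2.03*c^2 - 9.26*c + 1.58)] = (27.1128000000001*c^6 - 641.146176*c^5 + 1141.748784*c^4 - 1435.321998*c^3 + 274.904664*c^2 + 86.314092*c + 334.200184)/(18.399744*c^9 - 42.444864*c^8 - 160.97796*c^7 + 322.427629*c^6 + 513.837174*c^5 - 734.42169*c^4 - 596.048144*c^3 + 391.240548*c^2 - 69.349992*c + 3.944312)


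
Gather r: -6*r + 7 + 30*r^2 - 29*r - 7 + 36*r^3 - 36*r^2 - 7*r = 36*r^3 - 6*r^2 - 42*r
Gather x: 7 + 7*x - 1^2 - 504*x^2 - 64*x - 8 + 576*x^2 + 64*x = 72*x^2 + 7*x - 2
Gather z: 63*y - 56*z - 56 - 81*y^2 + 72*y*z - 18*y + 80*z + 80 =-81*y^2 + 45*y + z*(72*y + 24) + 24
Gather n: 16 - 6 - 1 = 9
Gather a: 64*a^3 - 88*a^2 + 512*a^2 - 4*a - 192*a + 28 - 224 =64*a^3 + 424*a^2 - 196*a - 196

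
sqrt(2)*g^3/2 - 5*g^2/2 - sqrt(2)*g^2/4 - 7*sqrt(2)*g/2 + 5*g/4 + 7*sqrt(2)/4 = (g - 1/2)*(g - 7*sqrt(2)/2)*(sqrt(2)*g/2 + 1)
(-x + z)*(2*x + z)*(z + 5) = -2*x^2*z - 10*x^2 + x*z^2 + 5*x*z + z^3 + 5*z^2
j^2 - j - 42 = (j - 7)*(j + 6)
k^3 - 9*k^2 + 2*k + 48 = (k - 8)*(k - 3)*(k + 2)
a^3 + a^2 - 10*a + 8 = (a - 2)*(a - 1)*(a + 4)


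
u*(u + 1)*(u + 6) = u^3 + 7*u^2 + 6*u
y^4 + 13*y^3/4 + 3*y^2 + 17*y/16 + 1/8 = (y + 1/4)*(y + 1/2)^2*(y + 2)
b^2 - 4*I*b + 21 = (b - 7*I)*(b + 3*I)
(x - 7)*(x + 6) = x^2 - x - 42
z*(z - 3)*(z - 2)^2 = z^4 - 7*z^3 + 16*z^2 - 12*z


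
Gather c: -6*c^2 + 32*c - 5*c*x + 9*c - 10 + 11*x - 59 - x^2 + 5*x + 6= -6*c^2 + c*(41 - 5*x) - x^2 + 16*x - 63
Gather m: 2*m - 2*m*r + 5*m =m*(7 - 2*r)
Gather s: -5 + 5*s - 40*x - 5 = 5*s - 40*x - 10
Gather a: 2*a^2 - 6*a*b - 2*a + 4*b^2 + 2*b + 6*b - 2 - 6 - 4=2*a^2 + a*(-6*b - 2) + 4*b^2 + 8*b - 12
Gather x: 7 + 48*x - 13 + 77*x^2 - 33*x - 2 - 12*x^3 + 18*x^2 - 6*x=-12*x^3 + 95*x^2 + 9*x - 8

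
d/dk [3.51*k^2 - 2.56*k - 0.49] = 7.02*k - 2.56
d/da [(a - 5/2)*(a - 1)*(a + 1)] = 3*a^2 - 5*a - 1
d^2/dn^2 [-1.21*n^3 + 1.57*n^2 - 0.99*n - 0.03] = 3.14 - 7.26*n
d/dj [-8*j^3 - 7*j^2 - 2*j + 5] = -24*j^2 - 14*j - 2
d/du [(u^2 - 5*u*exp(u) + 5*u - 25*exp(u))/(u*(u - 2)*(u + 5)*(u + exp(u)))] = 2*(-3*u^3*exp(u) - u^3 + 13*u^2*exp(u) + u^2 + 5*u*exp(2*u) - 10*u*exp(u) - 5*exp(2*u))/(u^2*(u^4 + 2*u^3*exp(u) - 4*u^3 + u^2*exp(2*u) - 8*u^2*exp(u) + 4*u^2 - 4*u*exp(2*u) + 8*u*exp(u) + 4*exp(2*u)))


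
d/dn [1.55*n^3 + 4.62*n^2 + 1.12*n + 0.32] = 4.65*n^2 + 9.24*n + 1.12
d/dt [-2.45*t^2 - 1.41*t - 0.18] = -4.9*t - 1.41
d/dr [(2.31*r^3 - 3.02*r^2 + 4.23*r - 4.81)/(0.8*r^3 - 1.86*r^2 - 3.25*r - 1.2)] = (-8.88178419700125e-16*r^5 - 1.8806*r^4 - 21.783*r^3 + 20.9108*r^2 - 10.6452*r - 20.7085)/(0.64*r^6 - 2.976*r^5 - 1.7404*r^4 + 10.17*r^3 + 15.0265*r^2 + 7.8*r + 1.44)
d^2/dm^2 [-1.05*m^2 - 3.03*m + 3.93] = -2.10000000000000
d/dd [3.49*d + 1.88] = 3.49000000000000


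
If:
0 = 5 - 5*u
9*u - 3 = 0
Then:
No Solution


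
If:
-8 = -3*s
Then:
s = 8/3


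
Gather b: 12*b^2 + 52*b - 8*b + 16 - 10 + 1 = 12*b^2 + 44*b + 7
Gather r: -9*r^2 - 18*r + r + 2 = -9*r^2 - 17*r + 2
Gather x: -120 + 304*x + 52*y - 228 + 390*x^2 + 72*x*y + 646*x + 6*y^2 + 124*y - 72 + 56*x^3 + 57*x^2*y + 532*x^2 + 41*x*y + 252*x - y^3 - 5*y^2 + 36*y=56*x^3 + x^2*(57*y + 922) + x*(113*y + 1202) - y^3 + y^2 + 212*y - 420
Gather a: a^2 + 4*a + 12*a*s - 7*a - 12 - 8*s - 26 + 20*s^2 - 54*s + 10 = a^2 + a*(12*s - 3) + 20*s^2 - 62*s - 28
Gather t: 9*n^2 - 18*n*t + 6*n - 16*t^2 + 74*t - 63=9*n^2 + 6*n - 16*t^2 + t*(74 - 18*n) - 63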